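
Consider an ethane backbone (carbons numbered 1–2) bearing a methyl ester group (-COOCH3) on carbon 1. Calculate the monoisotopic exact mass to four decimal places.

88.0524

Atom tally by fragment:
  CH3OOCCH2 → C:3 H:5 O:2
  CH3 → C:1 H:3
Element totals:
  C: 4
  H: 8
  O: 2
Molecular formula: C4H8O2.
  M = 4(12.0) + 8(1.007825) + 2(15.994915)
    = 48.000000 + 8.062600 + 31.989830 = 88.052430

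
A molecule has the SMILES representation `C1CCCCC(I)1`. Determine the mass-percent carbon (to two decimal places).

34.31%

Atom tally by fragment:
  cyclohexane ring core → C:6 H:12
  (− 1 ring H displaced by substituents)
  + I → I:1
Element totals:
  C: 6
  H: 11
  I: 1
Molecular formula: C6H11I.
Molar mass = 210.058 g/mol.
Mass from C: 6 × 12.011 = 72.066 g/mol.
%C = 72.066 / 210.058 × 100 = 34.31%.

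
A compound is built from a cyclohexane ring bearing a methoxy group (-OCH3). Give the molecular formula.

Atom tally by fragment:
  cyclohexane ring core → C:6 H:12
  (− 1 ring H displaced by substituents)
  + OCH3 → C:1 H:3 O:1
Element totals:
  C: 7
  H: 14
  O: 1

C7H14O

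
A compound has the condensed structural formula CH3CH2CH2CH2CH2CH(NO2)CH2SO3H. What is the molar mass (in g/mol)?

Atom tally by fragment:
  CH3 → C:1 H:3
  CH2 → C:1 H:2
  CH2 → C:1 H:2
  CH2 → C:1 H:2
  CH2 → C:1 H:2
  CH(NO2) → C:1 H:1 N:1 O:2
  CH2SO3H → C:1 H:3 S:1 O:3
Element totals:
  C: 7
  H: 15
  N: 1
  O: 5
  S: 1
Molecular formula: C7H15NO5S.
  M = 7(12.011) + 15(1.008) + 14.007 + 5(15.999) + 32.06
    = 84.077 + 15.120 + 14.007 + 79.995 + 32.060 = 225.259

225.26 g/mol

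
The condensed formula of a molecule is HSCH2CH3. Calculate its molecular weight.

62.13 g/mol

Atom tally by fragment:
  HSCH2 → C:1 H:3 S:1
  CH3 → C:1 H:3
Element totals:
  C: 2
  H: 6
  S: 1
Molecular formula: C2H6S.
  M = 2(12.011) + 6(1.008) + 32.06
    = 24.022 + 6.048 + 32.060 = 62.130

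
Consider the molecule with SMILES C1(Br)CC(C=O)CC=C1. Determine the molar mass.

189.05 g/mol

Atom tally by fragment:
  cyclohexene ring core → C:6 H:10
  (− 2 ring H displaced by substituents)
  + Br → Br:1
  + CHO → C:1 H:1 O:1
Element totals:
  C: 7
  H: 9
  Br: 1
  O: 1
Molecular formula: C7H9BrO.
  M = 7(12.011) + 9(1.008) + 79.904 + 15.999
    = 84.077 + 9.072 + 79.904 + 15.999 = 189.052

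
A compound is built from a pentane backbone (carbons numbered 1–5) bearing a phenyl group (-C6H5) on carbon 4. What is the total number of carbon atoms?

Atom tally by fragment:
  CH3 → C:1 H:3
  CH2 → C:1 H:2
  CH2 → C:1 H:2
  CH(C6H5) → C:7 H:6
  CH3 → C:1 H:3
Element totals:
  C: 11
  H: 16

11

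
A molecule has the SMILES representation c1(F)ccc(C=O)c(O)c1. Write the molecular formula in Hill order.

Atom tally by fragment:
  benzene ring core → C:6 H:6
  (− 3 ring H displaced by substituents)
  + F → F:1
  + CHO → C:1 H:1 O:1
  + OH → O:1 H:1
Element totals:
  C: 7
  H: 5
  F: 1
  O: 2

C7H5FO2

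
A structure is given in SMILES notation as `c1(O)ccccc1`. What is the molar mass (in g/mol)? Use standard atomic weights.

Atom tally by fragment:
  benzene ring core → C:6 H:6
  (− 1 ring H displaced by substituents)
  + OH → O:1 H:1
Element totals:
  C: 6
  H: 6
  O: 1
Molecular formula: C6H6O.
  M = 6(12.011) + 6(1.008) + 15.999
    = 72.066 + 6.048 + 15.999 = 94.113

94.11 g/mol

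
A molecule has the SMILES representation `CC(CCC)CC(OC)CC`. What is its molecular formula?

C10H22O

Atom tally by fragment:
  CH3 → C:1 H:3
  CH(CH2CH2CH3) → C:4 H:8
  CH2 → C:1 H:2
  CH(OCH3) → C:2 H:4 O:1
  CH2 → C:1 H:2
  CH3 → C:1 H:3
Element totals:
  C: 10
  H: 22
  O: 1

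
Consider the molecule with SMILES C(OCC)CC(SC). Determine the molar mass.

Atom tally by fragment:
  C2H5OCH2 → C:3 H:7 O:1
  CH2 → C:1 H:2
  CH2SCH3 → C:2 H:5 S:1
Element totals:
  C: 6
  H: 14
  O: 1
  S: 1
Molecular formula: C6H14OS.
  M = 6(12.011) + 14(1.008) + 15.999 + 32.06
    = 72.066 + 14.112 + 15.999 + 32.060 = 134.237

134.24 g/mol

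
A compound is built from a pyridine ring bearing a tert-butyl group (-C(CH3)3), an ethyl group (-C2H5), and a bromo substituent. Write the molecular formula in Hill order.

Atom tally by fragment:
  pyridine ring core → C:5 H:5 N:1
  (− 3 ring H displaced by substituents)
  + C(CH3)3 → C:4 H:9
  + C2H5 → C:2 H:5
  + Br → Br:1
Element totals:
  C: 11
  H: 16
  Br: 1
  N: 1

C11H16BrN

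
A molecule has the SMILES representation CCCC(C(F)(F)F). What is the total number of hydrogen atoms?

9

Atom tally by fragment:
  CH3 → C:1 H:3
  CH2 → C:1 H:2
  CH2 → C:1 H:2
  CH2CF3 → C:2 H:2 F:3
Element totals:
  C: 5
  H: 9
  F: 3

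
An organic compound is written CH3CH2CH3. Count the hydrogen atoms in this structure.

Atom tally by fragment:
  CH3 → C:1 H:3
  CH2 → C:1 H:2
  CH3 → C:1 H:3
Element totals:
  C: 3
  H: 8

8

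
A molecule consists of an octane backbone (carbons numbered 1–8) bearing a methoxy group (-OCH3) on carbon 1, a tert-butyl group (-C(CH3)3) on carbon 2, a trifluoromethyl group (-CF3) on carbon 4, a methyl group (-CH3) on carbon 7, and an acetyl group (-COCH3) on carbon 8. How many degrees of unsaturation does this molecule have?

1

Atom tally by fragment:
  CH3OCH2 → C:2 H:5 O:1
  CH(C(CH3)3) → C:5 H:10
  CH2 → C:1 H:2
  CH(CF3) → C:2 H:1 F:3
  CH2 → C:1 H:2
  CH2 → C:1 H:2
  CH(CH3) → C:2 H:4
  CH2COCH3 → C:3 H:5 O:1
Element totals:
  C: 17
  H: 31
  F: 3
  O: 2
Molecular formula: C17H31F3O2.
DoU = (2C + 2 + N − H − X) / 2 = (2·17 + 2 + 0 − 31 − 3) / 2 = 1.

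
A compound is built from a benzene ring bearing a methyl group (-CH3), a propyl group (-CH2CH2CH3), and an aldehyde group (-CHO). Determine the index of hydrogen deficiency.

Atom tally by fragment:
  benzene ring core → C:6 H:6
  (− 3 ring H displaced by substituents)
  + CH3 → C:1 H:3
  + CH2CH2CH3 → C:3 H:7
  + CHO → C:1 H:1 O:1
Element totals:
  C: 11
  H: 14
  O: 1
Molecular formula: C11H14O.
DoU = (2C + 2 + N − H − X) / 2 = (2·11 + 2 + 0 − 14 − 0) / 2 = 5.

5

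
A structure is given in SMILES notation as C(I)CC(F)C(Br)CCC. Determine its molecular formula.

Atom tally by fragment:
  ICH2 → C:1 H:2 I:1
  CH2 → C:1 H:2
  CH(F) → C:1 H:1 F:1
  CH(Br) → C:1 H:1 Br:1
  CH2 → C:1 H:2
  CH2 → C:1 H:2
  CH3 → C:1 H:3
Element totals:
  C: 7
  H: 13
  Br: 1
  F: 1
  I: 1

C7H13BrFI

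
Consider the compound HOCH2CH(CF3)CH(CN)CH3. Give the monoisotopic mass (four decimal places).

167.0558

Atom tally by fragment:
  HOCH2 → C:1 H:3 O:1
  CH(CF3) → C:2 H:1 F:3
  CH(CN) → C:2 H:1 N:1
  CH3 → C:1 H:3
Element totals:
  C: 6
  H: 8
  F: 3
  N: 1
  O: 1
Molecular formula: C6H8F3NO.
  M = 6(12.0) + 8(1.007825) + 3(18.998403) + 14.003074 + 15.994915
    = 72.000000 + 8.062600 + 56.995209 + 14.003074 + 15.994915 = 167.055798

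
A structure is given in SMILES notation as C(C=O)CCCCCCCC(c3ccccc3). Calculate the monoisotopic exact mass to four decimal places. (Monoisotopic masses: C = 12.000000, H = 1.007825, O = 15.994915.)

232.1827

Atom tally by fragment:
  OHCCH2 → C:2 H:3 O:1
  CH2 → C:1 H:2
  CH2 → C:1 H:2
  CH2 → C:1 H:2
  CH2 → C:1 H:2
  CH2 → C:1 H:2
  CH2 → C:1 H:2
  CH2 → C:1 H:2
  CH2C6H5 → C:7 H:7
Element totals:
  C: 16
  H: 24
  O: 1
Molecular formula: C16H24O.
  M = 16(12.0) + 24(1.007825) + 15.994915
    = 192.000000 + 24.187800 + 15.994915 = 232.182715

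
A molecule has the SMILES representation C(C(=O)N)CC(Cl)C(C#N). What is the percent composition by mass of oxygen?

9.96%

Atom tally by fragment:
  H2NOCCH2 → C:2 H:4 O:1 N:1
  CH2 → C:1 H:2
  CH(Cl) → C:1 H:1 Cl:1
  CH2CN → C:2 H:2 N:1
Element totals:
  C: 6
  H: 9
  Cl: 1
  N: 2
  O: 1
Molecular formula: C6H9ClN2O.
Molar mass = 160.601 g/mol.
Mass from O: 1 × 15.999 = 15.999 g/mol.
%O = 15.999 / 160.601 × 100 = 9.96%.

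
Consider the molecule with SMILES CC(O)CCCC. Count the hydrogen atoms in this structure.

Atom tally by fragment:
  CH3 → C:1 H:3
  CH(OH) → C:1 H:2 O:1
  CH2 → C:1 H:2
  CH2 → C:1 H:2
  CH2 → C:1 H:2
  CH3 → C:1 H:3
Element totals:
  C: 6
  H: 14
  O: 1

14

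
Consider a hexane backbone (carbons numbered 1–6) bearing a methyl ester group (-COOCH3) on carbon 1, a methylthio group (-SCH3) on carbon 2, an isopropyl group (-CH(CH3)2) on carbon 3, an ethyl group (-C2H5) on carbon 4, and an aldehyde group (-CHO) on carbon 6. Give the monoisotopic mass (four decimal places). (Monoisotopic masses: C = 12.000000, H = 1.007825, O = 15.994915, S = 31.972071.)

Atom tally by fragment:
  CH3OOCCH2 → C:3 H:5 O:2
  CH(SCH3) → C:2 H:4 S:1
  CH(CH(CH3)2) → C:4 H:8
  CH(C2H5) → C:3 H:6
  CH2 → C:1 H:2
  CH2CHO → C:2 H:3 O:1
Element totals:
  C: 15
  H: 28
  O: 3
  S: 1
Molecular formula: C15H28O3S.
  M = 15(12.0) + 28(1.007825) + 3(15.994915) + 31.972071
    = 180.000000 + 28.219100 + 47.984745 + 31.972071 = 288.175916

288.1759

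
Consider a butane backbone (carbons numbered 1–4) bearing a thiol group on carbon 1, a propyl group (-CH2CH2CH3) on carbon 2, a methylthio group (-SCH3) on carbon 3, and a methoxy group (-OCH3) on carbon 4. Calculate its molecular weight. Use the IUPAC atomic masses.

208.38 g/mol

Atom tally by fragment:
  HSCH2 → C:1 H:3 S:1
  CH(CH2CH2CH3) → C:4 H:8
  CH(SCH3) → C:2 H:4 S:1
  CH2OCH3 → C:2 H:5 O:1
Element totals:
  C: 9
  H: 20
  O: 1
  S: 2
Molecular formula: C9H20OS2.
  M = 9(12.011) + 20(1.008) + 15.999 + 2(32.06)
    = 108.099 + 20.160 + 15.999 + 64.120 = 208.378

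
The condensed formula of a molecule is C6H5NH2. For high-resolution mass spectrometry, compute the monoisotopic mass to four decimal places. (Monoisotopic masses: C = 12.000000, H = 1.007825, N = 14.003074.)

Element totals:
  C: 6
  H: 7
  N: 1
Molecular formula: C6H7N.
  M = 6(12.0) + 7(1.007825) + 14.003074
    = 72.000000 + 7.054775 + 14.003074 = 93.057849

93.0578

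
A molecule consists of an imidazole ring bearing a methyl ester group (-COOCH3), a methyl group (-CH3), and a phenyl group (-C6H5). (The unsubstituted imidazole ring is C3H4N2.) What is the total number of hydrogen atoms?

Atom tally by fragment:
  imidazole ring core → C:3 H:4 N:2
  (− 3 ring H displaced by substituents)
  + COOCH3 → C:2 H:3 O:2
  + CH3 → C:1 H:3
  + C6H5 → C:6 H:5
Element totals:
  C: 12
  H: 12
  N: 2
  O: 2

12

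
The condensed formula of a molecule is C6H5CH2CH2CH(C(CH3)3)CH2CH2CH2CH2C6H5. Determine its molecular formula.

C23H32

Element totals:
  C: 23
  H: 32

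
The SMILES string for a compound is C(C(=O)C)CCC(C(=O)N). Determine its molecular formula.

C7H13NO2

Atom tally by fragment:
  CH3COCH2 → C:3 H:5 O:1
  CH2 → C:1 H:2
  CH2 → C:1 H:2
  CH2CONH2 → C:2 H:4 O:1 N:1
Element totals:
  C: 7
  H: 13
  N: 1
  O: 2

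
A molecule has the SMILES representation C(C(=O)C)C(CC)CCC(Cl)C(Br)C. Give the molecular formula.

C11H20BrClO

Atom tally by fragment:
  CH3COCH2 → C:3 H:5 O:1
  CH(C2H5) → C:3 H:6
  CH2 → C:1 H:2
  CH2 → C:1 H:2
  CH(Cl) → C:1 H:1 Cl:1
  CH(Br) → C:1 H:1 Br:1
  CH3 → C:1 H:3
Element totals:
  C: 11
  H: 20
  Br: 1
  Cl: 1
  O: 1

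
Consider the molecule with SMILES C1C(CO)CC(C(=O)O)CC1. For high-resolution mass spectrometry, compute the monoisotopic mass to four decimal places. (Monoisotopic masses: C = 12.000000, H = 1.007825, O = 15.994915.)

Atom tally by fragment:
  cyclohexane ring core → C:6 H:12
  (− 2 ring H displaced by substituents)
  + CH2OH → C:1 H:3 O:1
  + COOH → C:1 H:1 O:2
Element totals:
  C: 8
  H: 14
  O: 3
Molecular formula: C8H14O3.
  M = 8(12.0) + 14(1.007825) + 3(15.994915)
    = 96.000000 + 14.109550 + 47.984745 = 158.094295

158.0943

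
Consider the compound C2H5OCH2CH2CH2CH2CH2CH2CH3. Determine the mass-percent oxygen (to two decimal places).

11.09%

Atom tally by fragment:
  C2H5OCH2 → C:3 H:7 O:1
  CH2 → C:1 H:2
  CH2 → C:1 H:2
  CH2 → C:1 H:2
  CH2 → C:1 H:2
  CH2 → C:1 H:2
  CH3 → C:1 H:3
Element totals:
  C: 9
  H: 20
  O: 1
Molecular formula: C9H20O.
Molar mass = 144.258 g/mol.
Mass from O: 1 × 15.999 = 15.999 g/mol.
%O = 15.999 / 144.258 × 100 = 11.09%.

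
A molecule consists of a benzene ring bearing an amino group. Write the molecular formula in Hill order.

Atom tally by fragment:
  benzene ring core → C:6 H:6
  (− 1 ring H displaced by substituents)
  + NH2 → N:1 H:2
Element totals:
  C: 6
  H: 7
  N: 1

C6H7N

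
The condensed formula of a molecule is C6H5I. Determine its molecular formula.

Atom tally by fragment:
  benzene ring core → C:6 H:6
  (− 1 ring H displaced by substituents)
  + I → I:1
Element totals:
  C: 6
  H: 5
  I: 1

C6H5I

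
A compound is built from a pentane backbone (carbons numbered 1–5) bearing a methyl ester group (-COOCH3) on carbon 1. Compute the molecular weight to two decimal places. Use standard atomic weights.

130.19 g/mol

Atom tally by fragment:
  CH3OOCCH2 → C:3 H:5 O:2
  CH2 → C:1 H:2
  CH2 → C:1 H:2
  CH2 → C:1 H:2
  CH3 → C:1 H:3
Element totals:
  C: 7
  H: 14
  O: 2
Molecular formula: C7H14O2.
  M = 7(12.011) + 14(1.008) + 2(15.999)
    = 84.077 + 14.112 + 31.998 = 130.187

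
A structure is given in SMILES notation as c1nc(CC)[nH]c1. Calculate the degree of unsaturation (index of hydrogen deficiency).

3

Atom tally by fragment:
  imidazole ring core → C:3 H:4 N:2
  (− 1 ring H displaced by substituents)
  + C2H5 → C:2 H:5
Element totals:
  C: 5
  H: 8
  N: 2
Molecular formula: C5H8N2.
DoU = (2C + 2 + N − H − X) / 2 = (2·5 + 2 + 2 − 8 − 0) / 2 = 3.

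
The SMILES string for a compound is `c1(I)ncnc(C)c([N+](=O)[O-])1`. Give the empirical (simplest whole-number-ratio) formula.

C5H4IN3O2

Atom tally by fragment:
  pyrimidine ring core → C:4 H:4 N:2
  (− 3 ring H displaced by substituents)
  + I → I:1
  + CH3 → C:1 H:3
  + NO2 → N:1 O:2
Element totals:
  C: 5
  H: 4
  I: 1
  N: 3
  O: 2
Molecular formula: C5H4IN3O2.
gcd of subscripts (5, 4, 1, 3, 2) = 1, so the empirical formula equals the molecular formula.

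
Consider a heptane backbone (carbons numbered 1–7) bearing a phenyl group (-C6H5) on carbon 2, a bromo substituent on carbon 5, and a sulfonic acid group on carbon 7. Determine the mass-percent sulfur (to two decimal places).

Atom tally by fragment:
  CH3 → C:1 H:3
  CH(C6H5) → C:7 H:6
  CH2 → C:1 H:2
  CH2 → C:1 H:2
  CH(Br) → C:1 H:1 Br:1
  CH2 → C:1 H:2
  CH2SO3H → C:1 H:3 S:1 O:3
Element totals:
  C: 13
  H: 19
  Br: 1
  O: 3
  S: 1
Molecular formula: C13H19BrO3S.
Molar mass = 335.256 g/mol.
Mass from S: 1 × 32.06 = 32.060 g/mol.
%S = 32.060 / 335.256 × 100 = 9.56%.

9.56%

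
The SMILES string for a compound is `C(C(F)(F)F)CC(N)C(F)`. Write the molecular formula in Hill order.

C5H9F4N

Atom tally by fragment:
  F3CCH2 → C:2 H:2 F:3
  CH2 → C:1 H:2
  CH(NH2) → C:1 H:3 N:1
  CH2F → C:1 H:2 F:1
Element totals:
  C: 5
  H: 9
  F: 4
  N: 1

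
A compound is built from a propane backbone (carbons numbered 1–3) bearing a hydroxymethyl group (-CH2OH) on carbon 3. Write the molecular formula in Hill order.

Atom tally by fragment:
  CH3 → C:1 H:3
  CH2 → C:1 H:2
  CH2CH2OH → C:2 H:5 O:1
Element totals:
  C: 4
  H: 10
  O: 1

C4H10O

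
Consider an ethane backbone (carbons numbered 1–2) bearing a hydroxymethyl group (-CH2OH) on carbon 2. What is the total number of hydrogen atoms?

8

Atom tally by fragment:
  CH3 → C:1 H:3
  CH2CH2OH → C:2 H:5 O:1
Element totals:
  C: 3
  H: 8
  O: 1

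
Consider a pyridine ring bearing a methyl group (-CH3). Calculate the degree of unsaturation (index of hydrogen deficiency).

Atom tally by fragment:
  pyridine ring core → C:5 H:5 N:1
  (− 1 ring H displaced by substituents)
  + CH3 → C:1 H:3
Element totals:
  C: 6
  H: 7
  N: 1
Molecular formula: C6H7N.
DoU = (2C + 2 + N − H − X) / 2 = (2·6 + 2 + 1 − 7 − 0) / 2 = 4.

4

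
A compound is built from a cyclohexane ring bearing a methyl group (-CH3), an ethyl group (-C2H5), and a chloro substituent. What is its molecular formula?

Atom tally by fragment:
  cyclohexane ring core → C:6 H:12
  (− 3 ring H displaced by substituents)
  + CH3 → C:1 H:3
  + C2H5 → C:2 H:5
  + Cl → Cl:1
Element totals:
  C: 9
  H: 17
  Cl: 1

C9H17Cl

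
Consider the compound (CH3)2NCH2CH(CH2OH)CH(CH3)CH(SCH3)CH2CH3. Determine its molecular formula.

C11H25NOS

Element totals:
  C: 11
  H: 25
  N: 1
  O: 1
  S: 1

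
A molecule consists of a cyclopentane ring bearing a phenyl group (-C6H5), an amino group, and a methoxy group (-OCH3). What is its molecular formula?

Atom tally by fragment:
  cyclopentane ring core → C:5 H:10
  (− 3 ring H displaced by substituents)
  + C6H5 → C:6 H:5
  + NH2 → N:1 H:2
  + OCH3 → C:1 H:3 O:1
Element totals:
  C: 12
  H: 17
  N: 1
  O: 1

C12H17NO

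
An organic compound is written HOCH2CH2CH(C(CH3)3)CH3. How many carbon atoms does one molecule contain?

Atom tally by fragment:
  HOCH2 → C:1 H:3 O:1
  CH2 → C:1 H:2
  CH(C(CH3)3) → C:5 H:10
  CH3 → C:1 H:3
Element totals:
  C: 8
  H: 18
  O: 1

8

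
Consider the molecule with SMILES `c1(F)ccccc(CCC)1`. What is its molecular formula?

C9H11F

Atom tally by fragment:
  benzene ring core → C:6 H:6
  (− 2 ring H displaced by substituents)
  + F → F:1
  + CH2CH2CH3 → C:3 H:7
Element totals:
  C: 9
  H: 11
  F: 1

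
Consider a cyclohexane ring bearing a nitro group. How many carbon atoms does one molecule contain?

Atom tally by fragment:
  cyclohexane ring core → C:6 H:12
  (− 1 ring H displaced by substituents)
  + NO2 → N:1 O:2
Element totals:
  C: 6
  H: 11
  N: 1
  O: 2

6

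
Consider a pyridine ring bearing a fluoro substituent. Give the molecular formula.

C5H4FN

Atom tally by fragment:
  pyridine ring core → C:5 H:5 N:1
  (− 1 ring H displaced by substituents)
  + F → F:1
Element totals:
  C: 5
  H: 4
  F: 1
  N: 1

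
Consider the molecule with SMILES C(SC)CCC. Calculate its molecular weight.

Atom tally by fragment:
  CH3SCH2 → C:2 H:5 S:1
  CH2 → C:1 H:2
  CH2 → C:1 H:2
  CH3 → C:1 H:3
Element totals:
  C: 5
  H: 12
  S: 1
Molecular formula: C5H12S.
  M = 5(12.011) + 12(1.008) + 32.06
    = 60.055 + 12.096 + 32.060 = 104.211

104.21 g/mol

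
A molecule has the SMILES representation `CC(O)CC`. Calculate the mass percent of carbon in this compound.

Atom tally by fragment:
  CH3 → C:1 H:3
  CH(OH) → C:1 H:2 O:1
  CH2 → C:1 H:2
  CH3 → C:1 H:3
Element totals:
  C: 4
  H: 10
  O: 1
Molecular formula: C4H10O.
Molar mass = 74.123 g/mol.
Mass from C: 4 × 12.011 = 48.044 g/mol.
%C = 48.044 / 74.123 × 100 = 64.82%.

64.82%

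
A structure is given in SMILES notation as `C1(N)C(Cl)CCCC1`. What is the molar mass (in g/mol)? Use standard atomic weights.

Atom tally by fragment:
  cyclohexane ring core → C:6 H:12
  (− 2 ring H displaced by substituents)
  + NH2 → N:1 H:2
  + Cl → Cl:1
Element totals:
  C: 6
  H: 12
  Cl: 1
  N: 1
Molecular formula: C6H12ClN.
  M = 6(12.011) + 12(1.008) + 35.45 + 14.007
    = 72.066 + 12.096 + 35.450 + 14.007 = 133.619

133.62 g/mol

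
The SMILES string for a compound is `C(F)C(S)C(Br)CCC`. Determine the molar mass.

Atom tally by fragment:
  FCH2 → C:1 H:2 F:1
  CH(SH) → C:1 H:2 S:1
  CH(Br) → C:1 H:1 Br:1
  CH2 → C:1 H:2
  CH2 → C:1 H:2
  CH3 → C:1 H:3
Element totals:
  C: 6
  H: 12
  Br: 1
  F: 1
  S: 1
Molecular formula: C6H12BrFS.
  M = 6(12.011) + 12(1.008) + 79.904 + 18.998 + 32.06
    = 72.066 + 12.096 + 79.904 + 18.998 + 32.060 = 215.124

215.12 g/mol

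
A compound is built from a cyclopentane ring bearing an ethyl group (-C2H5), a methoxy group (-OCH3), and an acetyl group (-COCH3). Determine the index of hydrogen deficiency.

Atom tally by fragment:
  cyclopentane ring core → C:5 H:10
  (− 3 ring H displaced by substituents)
  + C2H5 → C:2 H:5
  + OCH3 → C:1 H:3 O:1
  + COCH3 → C:2 H:3 O:1
Element totals:
  C: 10
  H: 18
  O: 2
Molecular formula: C10H18O2.
DoU = (2C + 2 + N − H − X) / 2 = (2·10 + 2 + 0 − 18 − 0) / 2 = 2.

2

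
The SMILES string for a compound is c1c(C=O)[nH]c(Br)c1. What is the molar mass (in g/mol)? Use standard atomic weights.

Atom tally by fragment:
  pyrrole ring core → C:4 H:5 N:1
  (− 2 ring H displaced by substituents)
  + CHO → C:1 H:1 O:1
  + Br → Br:1
Element totals:
  C: 5
  H: 4
  Br: 1
  N: 1
  O: 1
Molecular formula: C5H4BrNO.
  M = 5(12.011) + 4(1.008) + 79.904 + 14.007 + 15.999
    = 60.055 + 4.032 + 79.904 + 14.007 + 15.999 = 173.997

174.00 g/mol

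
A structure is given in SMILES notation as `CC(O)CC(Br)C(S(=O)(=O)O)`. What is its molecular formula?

C5H11BrO4S

Atom tally by fragment:
  CH3 → C:1 H:3
  CH(OH) → C:1 H:2 O:1
  CH2 → C:1 H:2
  CH(Br) → C:1 H:1 Br:1
  CH2SO3H → C:1 H:3 S:1 O:3
Element totals:
  C: 5
  H: 11
  Br: 1
  O: 4
  S: 1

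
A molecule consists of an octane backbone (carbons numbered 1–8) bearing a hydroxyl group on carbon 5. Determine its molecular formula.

Atom tally by fragment:
  CH3 → C:1 H:3
  CH2 → C:1 H:2
  CH2 → C:1 H:2
  CH2 → C:1 H:2
  CH(OH) → C:1 H:2 O:1
  CH2 → C:1 H:2
  CH2 → C:1 H:2
  CH3 → C:1 H:3
Element totals:
  C: 8
  H: 18
  O: 1

C8H18O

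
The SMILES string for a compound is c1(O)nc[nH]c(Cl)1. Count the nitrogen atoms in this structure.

2

Atom tally by fragment:
  imidazole ring core → C:3 H:4 N:2
  (− 2 ring H displaced by substituents)
  + OH → O:1 H:1
  + Cl → Cl:1
Element totals:
  C: 3
  H: 3
  Cl: 1
  N: 2
  O: 1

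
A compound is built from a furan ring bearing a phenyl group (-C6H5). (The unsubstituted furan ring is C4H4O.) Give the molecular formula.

C10H8O

Atom tally by fragment:
  furan ring core → C:4 H:4 O:1
  (− 1 ring H displaced by substituents)
  + C6H5 → C:6 H:5
Element totals:
  C: 10
  H: 8
  O: 1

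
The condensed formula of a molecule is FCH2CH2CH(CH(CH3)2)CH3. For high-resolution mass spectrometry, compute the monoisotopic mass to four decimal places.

Atom tally by fragment:
  FCH2 → C:1 H:2 F:1
  CH2 → C:1 H:2
  CH(CH(CH3)2) → C:4 H:8
  CH3 → C:1 H:3
Element totals:
  C: 7
  H: 15
  F: 1
Molecular formula: C7H15F.
  M = 7(12.0) + 15(1.007825) + 18.998403
    = 84.000000 + 15.117375 + 18.998403 = 118.115778

118.1158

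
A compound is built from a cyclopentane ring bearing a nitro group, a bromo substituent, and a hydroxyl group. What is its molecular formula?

Atom tally by fragment:
  cyclopentane ring core → C:5 H:10
  (− 3 ring H displaced by substituents)
  + NO2 → N:1 O:2
  + Br → Br:1
  + OH → O:1 H:1
Element totals:
  C: 5
  H: 8
  Br: 1
  N: 1
  O: 3

C5H8BrNO3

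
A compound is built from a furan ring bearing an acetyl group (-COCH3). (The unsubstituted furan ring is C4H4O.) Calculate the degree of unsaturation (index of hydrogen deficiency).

4

Atom tally by fragment:
  furan ring core → C:4 H:4 O:1
  (− 1 ring H displaced by substituents)
  + COCH3 → C:2 H:3 O:1
Element totals:
  C: 6
  H: 6
  O: 2
Molecular formula: C6H6O2.
DoU = (2C + 2 + N − H − X) / 2 = (2·6 + 2 + 0 − 6 − 0) / 2 = 4.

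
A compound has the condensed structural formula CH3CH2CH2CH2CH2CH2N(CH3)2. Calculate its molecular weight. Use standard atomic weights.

129.25 g/mol

Element totals:
  C: 8
  H: 19
  N: 1
Molecular formula: C8H19N.
  M = 8(12.011) + 19(1.008) + 14.007
    = 96.088 + 19.152 + 14.007 = 129.247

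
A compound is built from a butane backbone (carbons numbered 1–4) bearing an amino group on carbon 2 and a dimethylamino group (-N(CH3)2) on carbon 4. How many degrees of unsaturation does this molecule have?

Atom tally by fragment:
  CH3 → C:1 H:3
  CH(NH2) → C:1 H:3 N:1
  CH2 → C:1 H:2
  CH2N(CH3)2 → C:3 H:8 N:1
Element totals:
  C: 6
  H: 16
  N: 2
Molecular formula: C6H16N2.
DoU = (2C + 2 + N − H − X) / 2 = (2·6 + 2 + 2 − 16 − 0) / 2 = 0.

0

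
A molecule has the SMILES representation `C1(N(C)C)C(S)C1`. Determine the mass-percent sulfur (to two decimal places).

Atom tally by fragment:
  cyclopropane ring core → C:3 H:6
  (− 2 ring H displaced by substituents)
  + N(CH3)2 → N:1 C:2 H:6
  + SH → S:1 H:1
Element totals:
  C: 5
  H: 11
  N: 1
  S: 1
Molecular formula: C5H11NS.
Molar mass = 117.210 g/mol.
Mass from S: 1 × 32.06 = 32.060 g/mol.
%S = 32.060 / 117.210 × 100 = 27.35%.

27.35%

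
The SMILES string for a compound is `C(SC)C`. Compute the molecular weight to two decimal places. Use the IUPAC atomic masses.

76.16 g/mol

Atom tally by fragment:
  CH3SCH2 → C:2 H:5 S:1
  CH3 → C:1 H:3
Element totals:
  C: 3
  H: 8
  S: 1
Molecular formula: C3H8S.
  M = 3(12.011) + 8(1.008) + 32.06
    = 36.033 + 8.064 + 32.060 = 76.157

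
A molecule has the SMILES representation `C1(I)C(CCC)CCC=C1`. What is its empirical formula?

C9H15I

Atom tally by fragment:
  cyclohexene ring core → C:6 H:10
  (− 2 ring H displaced by substituents)
  + I → I:1
  + CH2CH2CH3 → C:3 H:7
Element totals:
  C: 9
  H: 15
  I: 1
Molecular formula: C9H15I.
gcd of subscripts (9, 15, 1) = 1, so the empirical formula equals the molecular formula.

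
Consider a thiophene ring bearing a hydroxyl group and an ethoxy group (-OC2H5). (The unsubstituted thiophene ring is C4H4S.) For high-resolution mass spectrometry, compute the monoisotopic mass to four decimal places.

Atom tally by fragment:
  thiophene ring core → C:4 H:4 S:1
  (− 2 ring H displaced by substituents)
  + OH → O:1 H:1
  + OC2H5 → C:2 H:5 O:1
Element totals:
  C: 6
  H: 8
  O: 2
  S: 1
Molecular formula: C6H8O2S.
  M = 6(12.0) + 8(1.007825) + 2(15.994915) + 31.972071
    = 72.000000 + 8.062600 + 31.989830 + 31.972071 = 144.024501

144.0245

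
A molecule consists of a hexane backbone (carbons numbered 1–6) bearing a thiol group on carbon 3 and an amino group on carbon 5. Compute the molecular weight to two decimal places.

133.25 g/mol

Atom tally by fragment:
  CH3 → C:1 H:3
  CH2 → C:1 H:2
  CH(SH) → C:1 H:2 S:1
  CH2 → C:1 H:2
  CH(NH2) → C:1 H:3 N:1
  CH3 → C:1 H:3
Element totals:
  C: 6
  H: 15
  N: 1
  S: 1
Molecular formula: C6H15NS.
  M = 6(12.011) + 15(1.008) + 14.007 + 32.06
    = 72.066 + 15.120 + 14.007 + 32.060 = 133.253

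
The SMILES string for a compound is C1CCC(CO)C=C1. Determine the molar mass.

112.17 g/mol

Atom tally by fragment:
  cyclohexene ring core → C:6 H:10
  (− 1 ring H displaced by substituents)
  + CH2OH → C:1 H:3 O:1
Element totals:
  C: 7
  H: 12
  O: 1
Molecular formula: C7H12O.
  M = 7(12.011) + 12(1.008) + 15.999
    = 84.077 + 12.096 + 15.999 = 112.172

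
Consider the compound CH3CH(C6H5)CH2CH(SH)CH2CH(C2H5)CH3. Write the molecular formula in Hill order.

C15H24S

Element totals:
  C: 15
  H: 24
  S: 1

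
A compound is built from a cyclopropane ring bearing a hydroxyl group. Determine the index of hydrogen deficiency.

Atom tally by fragment:
  cyclopropane ring core → C:3 H:6
  (− 1 ring H displaced by substituents)
  + OH → O:1 H:1
Element totals:
  C: 3
  H: 6
  O: 1
Molecular formula: C3H6O.
DoU = (2C + 2 + N − H − X) / 2 = (2·3 + 2 + 0 − 6 − 0) / 2 = 1.

1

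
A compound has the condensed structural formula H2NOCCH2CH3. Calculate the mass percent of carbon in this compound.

49.30%

Atom tally by fragment:
  H2NOCCH2 → C:2 H:4 O:1 N:1
  CH3 → C:1 H:3
Element totals:
  C: 3
  H: 7
  N: 1
  O: 1
Molecular formula: C3H7NO.
Molar mass = 73.095 g/mol.
Mass from C: 3 × 12.011 = 36.033 g/mol.
%C = 36.033 / 73.095 × 100 = 49.30%.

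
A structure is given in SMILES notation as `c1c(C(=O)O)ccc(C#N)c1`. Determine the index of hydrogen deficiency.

Atom tally by fragment:
  benzene ring core → C:6 H:6
  (− 2 ring H displaced by substituents)
  + COOH → C:1 H:1 O:2
  + CN → C:1 N:1
Element totals:
  C: 8
  H: 5
  N: 1
  O: 2
Molecular formula: C8H5NO2.
DoU = (2C + 2 + N − H − X) / 2 = (2·8 + 2 + 1 − 5 − 0) / 2 = 7.

7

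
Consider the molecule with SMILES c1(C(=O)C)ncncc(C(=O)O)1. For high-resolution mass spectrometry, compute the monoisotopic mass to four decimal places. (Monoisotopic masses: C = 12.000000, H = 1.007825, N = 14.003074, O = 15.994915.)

Atom tally by fragment:
  pyrimidine ring core → C:4 H:4 N:2
  (− 2 ring H displaced by substituents)
  + COCH3 → C:2 H:3 O:1
  + COOH → C:1 H:1 O:2
Element totals:
  C: 7
  H: 6
  N: 2
  O: 3
Molecular formula: C7H6N2O3.
  M = 7(12.0) + 6(1.007825) + 2(14.003074) + 3(15.994915)
    = 84.000000 + 6.046950 + 28.006148 + 47.984745 = 166.037843

166.0378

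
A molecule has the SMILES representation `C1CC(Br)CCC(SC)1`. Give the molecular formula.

C7H13BrS

Atom tally by fragment:
  cyclohexane ring core → C:6 H:12
  (− 2 ring H displaced by substituents)
  + Br → Br:1
  + SCH3 → C:1 H:3 S:1
Element totals:
  C: 7
  H: 13
  Br: 1
  S: 1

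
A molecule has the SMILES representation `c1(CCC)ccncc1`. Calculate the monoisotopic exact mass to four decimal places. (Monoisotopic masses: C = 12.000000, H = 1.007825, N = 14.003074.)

Atom tally by fragment:
  pyridine ring core → C:5 H:5 N:1
  (− 1 ring H displaced by substituents)
  + CH2CH2CH3 → C:3 H:7
Element totals:
  C: 8
  H: 11
  N: 1
Molecular formula: C8H11N.
  M = 8(12.0) + 11(1.007825) + 14.003074
    = 96.000000 + 11.086075 + 14.003074 = 121.089149

121.0891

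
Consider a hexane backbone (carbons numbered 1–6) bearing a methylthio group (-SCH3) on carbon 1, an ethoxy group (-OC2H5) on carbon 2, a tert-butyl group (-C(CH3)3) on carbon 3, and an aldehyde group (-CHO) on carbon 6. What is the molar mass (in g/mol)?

Atom tally by fragment:
  CH3SCH2 → C:2 H:5 S:1
  CH(OC2H5) → C:3 H:6 O:1
  CH(C(CH3)3) → C:5 H:10
  CH2 → C:1 H:2
  CH2 → C:1 H:2
  CH2CHO → C:2 H:3 O:1
Element totals:
  C: 14
  H: 28
  O: 2
  S: 1
Molecular formula: C14H28O2S.
  M = 14(12.011) + 28(1.008) + 2(15.999) + 32.06
    = 168.154 + 28.224 + 31.998 + 32.060 = 260.436

260.44 g/mol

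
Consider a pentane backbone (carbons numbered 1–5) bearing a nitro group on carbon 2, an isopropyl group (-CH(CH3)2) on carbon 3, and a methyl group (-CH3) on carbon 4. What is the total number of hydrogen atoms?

Atom tally by fragment:
  CH3 → C:1 H:3
  CH(NO2) → C:1 H:1 N:1 O:2
  CH(CH(CH3)2) → C:4 H:8
  CH(CH3) → C:2 H:4
  CH3 → C:1 H:3
Element totals:
  C: 9
  H: 19
  N: 1
  O: 2

19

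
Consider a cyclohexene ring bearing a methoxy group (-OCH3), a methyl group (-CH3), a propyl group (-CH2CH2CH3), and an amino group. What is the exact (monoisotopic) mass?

Atom tally by fragment:
  cyclohexene ring core → C:6 H:10
  (− 4 ring H displaced by substituents)
  + OCH3 → C:1 H:3 O:1
  + CH3 → C:1 H:3
  + CH2CH2CH3 → C:3 H:7
  + NH2 → N:1 H:2
Element totals:
  C: 11
  H: 21
  N: 1
  O: 1
Molecular formula: C11H21NO.
  M = 11(12.0) + 21(1.007825) + 14.003074 + 15.994915
    = 132.000000 + 21.164325 + 14.003074 + 15.994915 = 183.162314

183.1623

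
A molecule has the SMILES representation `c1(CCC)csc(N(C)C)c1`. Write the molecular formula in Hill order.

C9H15NS

Atom tally by fragment:
  thiophene ring core → C:4 H:4 S:1
  (− 2 ring H displaced by substituents)
  + CH2CH2CH3 → C:3 H:7
  + N(CH3)2 → N:1 C:2 H:6
Element totals:
  C: 9
  H: 15
  N: 1
  S: 1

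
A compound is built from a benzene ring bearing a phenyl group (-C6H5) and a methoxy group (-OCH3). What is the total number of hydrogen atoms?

12

Atom tally by fragment:
  benzene ring core → C:6 H:6
  (− 2 ring H displaced by substituents)
  + C6H5 → C:6 H:5
  + OCH3 → C:1 H:3 O:1
Element totals:
  C: 13
  H: 12
  O: 1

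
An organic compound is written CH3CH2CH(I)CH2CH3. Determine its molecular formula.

Element totals:
  C: 5
  H: 11
  I: 1

C5H11I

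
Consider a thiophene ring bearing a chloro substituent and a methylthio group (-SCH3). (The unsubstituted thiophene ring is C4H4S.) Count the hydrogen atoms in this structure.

5

Atom tally by fragment:
  thiophene ring core → C:4 H:4 S:1
  (− 2 ring H displaced by substituents)
  + Cl → Cl:1
  + SCH3 → C:1 H:3 S:1
Element totals:
  C: 5
  H: 5
  Cl: 1
  S: 2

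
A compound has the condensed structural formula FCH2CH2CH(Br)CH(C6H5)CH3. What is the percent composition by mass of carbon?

Element totals:
  C: 11
  H: 14
  Br: 1
  F: 1
Molecular formula: C11H14BrF.
Molar mass = 245.135 g/mol.
Mass from C: 11 × 12.011 = 132.121 g/mol.
%C = 132.121 / 245.135 × 100 = 53.90%.

53.90%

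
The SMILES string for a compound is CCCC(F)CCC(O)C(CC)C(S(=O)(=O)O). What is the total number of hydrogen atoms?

Atom tally by fragment:
  CH3 → C:1 H:3
  CH2 → C:1 H:2
  CH2 → C:1 H:2
  CH(F) → C:1 H:1 F:1
  CH2 → C:1 H:2
  CH2 → C:1 H:2
  CH(OH) → C:1 H:2 O:1
  CH(C2H5) → C:3 H:6
  CH2SO3H → C:1 H:3 S:1 O:3
Element totals:
  C: 11
  H: 23
  F: 1
  O: 4
  S: 1

23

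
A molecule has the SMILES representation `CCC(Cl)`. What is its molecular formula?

C3H7Cl

Atom tally by fragment:
  CH3 → C:1 H:3
  CH2 → C:1 H:2
  CH2Cl → C:1 H:2 Cl:1
Element totals:
  C: 3
  H: 7
  Cl: 1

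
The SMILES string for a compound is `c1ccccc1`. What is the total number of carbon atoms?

Atom tally by fragment:
  benzene ring core → C:6 H:6
Element totals:
  C: 6
  H: 6

6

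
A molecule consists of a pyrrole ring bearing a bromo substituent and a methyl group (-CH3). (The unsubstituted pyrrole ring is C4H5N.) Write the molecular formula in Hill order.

C5H6BrN

Atom tally by fragment:
  pyrrole ring core → C:4 H:5 N:1
  (− 2 ring H displaced by substituents)
  + Br → Br:1
  + CH3 → C:1 H:3
Element totals:
  C: 5
  H: 6
  Br: 1
  N: 1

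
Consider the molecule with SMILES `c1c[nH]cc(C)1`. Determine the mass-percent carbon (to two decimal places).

74.03%

Atom tally by fragment:
  pyrrole ring core → C:4 H:5 N:1
  (− 1 ring H displaced by substituents)
  + CH3 → C:1 H:3
Element totals:
  C: 5
  H: 7
  N: 1
Molecular formula: C5H7N.
Molar mass = 81.118 g/mol.
Mass from C: 5 × 12.011 = 60.055 g/mol.
%C = 60.055 / 81.118 × 100 = 74.03%.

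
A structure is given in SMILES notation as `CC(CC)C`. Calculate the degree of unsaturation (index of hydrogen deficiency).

Atom tally by fragment:
  CH3 → C:1 H:3
  CH(C2H5) → C:3 H:6
  CH3 → C:1 H:3
Element totals:
  C: 5
  H: 12
Molecular formula: C5H12.
DoU = (2C + 2 + N − H − X) / 2 = (2·5 + 2 + 0 − 12 − 0) / 2 = 0.

0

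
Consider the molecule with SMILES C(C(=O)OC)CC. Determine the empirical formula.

Atom tally by fragment:
  CH3OOCCH2 → C:3 H:5 O:2
  CH2 → C:1 H:2
  CH3 → C:1 H:3
Element totals:
  C: 5
  H: 10
  O: 2
Molecular formula: C5H10O2.
gcd of subscripts (5, 10, 2) = 1, so the empirical formula equals the molecular formula.

C5H10O2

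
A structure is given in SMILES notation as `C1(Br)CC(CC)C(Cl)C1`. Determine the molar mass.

Atom tally by fragment:
  cyclopentane ring core → C:5 H:10
  (− 3 ring H displaced by substituents)
  + Br → Br:1
  + C2H5 → C:2 H:5
  + Cl → Cl:1
Element totals:
  C: 7
  H: 12
  Br: 1
  Cl: 1
Molecular formula: C7H12BrCl.
  M = 7(12.011) + 12(1.008) + 79.904 + 35.45
    = 84.077 + 12.096 + 79.904 + 35.450 = 211.527

211.53 g/mol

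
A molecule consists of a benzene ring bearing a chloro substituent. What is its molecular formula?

C6H5Cl

Atom tally by fragment:
  benzene ring core → C:6 H:6
  (− 1 ring H displaced by substituents)
  + Cl → Cl:1
Element totals:
  C: 6
  H: 5
  Cl: 1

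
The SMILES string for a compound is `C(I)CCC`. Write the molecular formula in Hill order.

Atom tally by fragment:
  ICH2 → C:1 H:2 I:1
  CH2 → C:1 H:2
  CH2 → C:1 H:2
  CH3 → C:1 H:3
Element totals:
  C: 4
  H: 9
  I: 1

C4H9I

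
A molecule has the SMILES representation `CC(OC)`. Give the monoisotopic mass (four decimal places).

Atom tally by fragment:
  CH3 → C:1 H:3
  CH2OCH3 → C:2 H:5 O:1
Element totals:
  C: 3
  H: 8
  O: 1
Molecular formula: C3H8O.
  M = 3(12.0) + 8(1.007825) + 15.994915
    = 36.000000 + 8.062600 + 15.994915 = 60.057515

60.0575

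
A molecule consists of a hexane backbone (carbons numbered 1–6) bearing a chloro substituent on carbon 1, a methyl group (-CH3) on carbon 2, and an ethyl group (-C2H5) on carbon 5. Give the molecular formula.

Atom tally by fragment:
  ClCH2 → C:1 H:2 Cl:1
  CH(CH3) → C:2 H:4
  CH2 → C:1 H:2
  CH2 → C:1 H:2
  CH(C2H5) → C:3 H:6
  CH3 → C:1 H:3
Element totals:
  C: 9
  H: 19
  Cl: 1

C9H19Cl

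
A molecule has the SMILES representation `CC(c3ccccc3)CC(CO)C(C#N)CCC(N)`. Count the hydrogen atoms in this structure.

Atom tally by fragment:
  CH3 → C:1 H:3
  CH(C6H5) → C:7 H:6
  CH2 → C:1 H:2
  CH(CH2OH) → C:2 H:4 O:1
  CH(CN) → C:2 H:1 N:1
  CH2 → C:1 H:2
  CH2 → C:1 H:2
  CH2NH2 → C:1 H:4 N:1
Element totals:
  C: 16
  H: 24
  N: 2
  O: 1

24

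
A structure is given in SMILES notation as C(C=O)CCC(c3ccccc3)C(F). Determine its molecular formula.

Atom tally by fragment:
  OHCCH2 → C:2 H:3 O:1
  CH2 → C:1 H:2
  CH2 → C:1 H:2
  CH(C6H5) → C:7 H:6
  CH2F → C:1 H:2 F:1
Element totals:
  C: 12
  H: 15
  F: 1
  O: 1

C12H15FO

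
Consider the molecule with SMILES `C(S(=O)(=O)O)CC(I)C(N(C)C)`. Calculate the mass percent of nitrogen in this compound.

Atom tally by fragment:
  HO3SCH2 → C:1 H:3 S:1 O:3
  CH2 → C:1 H:2
  CH(I) → C:1 H:1 I:1
  CH2N(CH3)2 → C:3 H:8 N:1
Element totals:
  C: 6
  H: 14
  I: 1
  N: 1
  O: 3
  S: 1
Molecular formula: C6H14INO3S.
Molar mass = 307.146 g/mol.
Mass from N: 1 × 14.007 = 14.007 g/mol.
%N = 14.007 / 307.146 × 100 = 4.56%.

4.56%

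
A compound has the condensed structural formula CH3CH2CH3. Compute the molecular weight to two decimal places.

Atom tally by fragment:
  CH3 → C:1 H:3
  CH2 → C:1 H:2
  CH3 → C:1 H:3
Element totals:
  C: 3
  H: 8
Molecular formula: C3H8.
  M = 3(12.011) + 8(1.008)
    = 36.033 + 8.064 = 44.097

44.10 g/mol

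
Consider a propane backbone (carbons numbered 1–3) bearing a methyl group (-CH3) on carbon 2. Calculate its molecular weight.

Atom tally by fragment:
  CH3 → C:1 H:3
  CH(CH3) → C:2 H:4
  CH3 → C:1 H:3
Element totals:
  C: 4
  H: 10
Molecular formula: C4H10.
  M = 4(12.011) + 10(1.008)
    = 48.044 + 10.080 = 58.124

58.12 g/mol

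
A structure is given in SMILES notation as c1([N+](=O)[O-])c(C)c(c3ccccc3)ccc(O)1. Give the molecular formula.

Atom tally by fragment:
  benzene ring core → C:6 H:6
  (− 4 ring H displaced by substituents)
  + NO2 → N:1 O:2
  + CH3 → C:1 H:3
  + C6H5 → C:6 H:5
  + OH → O:1 H:1
Element totals:
  C: 13
  H: 11
  N: 1
  O: 3

C13H11NO3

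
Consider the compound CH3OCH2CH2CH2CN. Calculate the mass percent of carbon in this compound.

Atom tally by fragment:
  CH3OCH2 → C:2 H:5 O:1
  CH2 → C:1 H:2
  CH2CN → C:2 H:2 N:1
Element totals:
  C: 5
  H: 9
  N: 1
  O: 1
Molecular formula: C5H9NO.
Molar mass = 99.133 g/mol.
Mass from C: 5 × 12.011 = 60.055 g/mol.
%C = 60.055 / 99.133 × 100 = 60.58%.

60.58%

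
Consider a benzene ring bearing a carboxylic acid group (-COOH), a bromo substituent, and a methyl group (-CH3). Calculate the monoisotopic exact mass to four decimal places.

213.9629

Atom tally by fragment:
  benzene ring core → C:6 H:6
  (− 3 ring H displaced by substituents)
  + COOH → C:1 H:1 O:2
  + Br → Br:1
  + CH3 → C:1 H:3
Element totals:
  C: 8
  H: 7
  Br: 1
  O: 2
Molecular formula: C8H7BrO2.
  M = 8(12.0) + 7(1.007825) + 78.918338 + 2(15.994915)
    = 96.000000 + 7.054775 + 78.918338 + 31.989830 = 213.962943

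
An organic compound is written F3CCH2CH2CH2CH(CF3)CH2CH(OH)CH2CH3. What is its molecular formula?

C10H16F6O

Atom tally by fragment:
  F3CCH2 → C:2 H:2 F:3
  CH2 → C:1 H:2
  CH2 → C:1 H:2
  CH(CF3) → C:2 H:1 F:3
  CH2 → C:1 H:2
  CH(OH) → C:1 H:2 O:1
  CH2 → C:1 H:2
  CH3 → C:1 H:3
Element totals:
  C: 10
  H: 16
  F: 6
  O: 1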